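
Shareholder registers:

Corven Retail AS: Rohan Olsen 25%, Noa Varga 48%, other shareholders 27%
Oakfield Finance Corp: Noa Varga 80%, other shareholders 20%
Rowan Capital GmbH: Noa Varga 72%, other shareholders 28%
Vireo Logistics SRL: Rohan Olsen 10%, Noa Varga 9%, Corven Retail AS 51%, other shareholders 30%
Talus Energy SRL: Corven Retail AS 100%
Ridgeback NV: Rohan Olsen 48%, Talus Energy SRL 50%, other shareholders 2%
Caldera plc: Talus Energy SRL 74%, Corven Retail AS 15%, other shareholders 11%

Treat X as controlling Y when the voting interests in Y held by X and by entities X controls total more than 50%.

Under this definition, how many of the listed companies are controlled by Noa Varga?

2

Noa holds 80% of Oakfield, so Noa controls Oakfield.
Noa holds 72% of Rowan, so Noa controls Rowan.
No other company's threshold is met.
Noa controls 2 companies.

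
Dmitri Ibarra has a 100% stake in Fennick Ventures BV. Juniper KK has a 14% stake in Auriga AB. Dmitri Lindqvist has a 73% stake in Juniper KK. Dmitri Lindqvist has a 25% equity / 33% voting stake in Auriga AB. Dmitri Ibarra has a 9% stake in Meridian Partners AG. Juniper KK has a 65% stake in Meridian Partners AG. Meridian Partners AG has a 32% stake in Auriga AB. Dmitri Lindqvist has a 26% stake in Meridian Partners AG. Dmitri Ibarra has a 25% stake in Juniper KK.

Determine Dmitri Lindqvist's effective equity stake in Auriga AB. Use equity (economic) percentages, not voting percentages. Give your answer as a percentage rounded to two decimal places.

Dmitri Lindqvist reaches Auriga along 4 paths.
Direct stake: 25% = 25%.
Via Juniper: 73% × 14% = 10.22%.
Via Juniper → Meridian: 73% × 65% × 32% = 15.184%.
Via Meridian: 26% × 32% = 8.32%.
Total: 25% + 10.22% + 15.184% + 8.32% = 58.724%.
Rounded: 58.72%.

58.72%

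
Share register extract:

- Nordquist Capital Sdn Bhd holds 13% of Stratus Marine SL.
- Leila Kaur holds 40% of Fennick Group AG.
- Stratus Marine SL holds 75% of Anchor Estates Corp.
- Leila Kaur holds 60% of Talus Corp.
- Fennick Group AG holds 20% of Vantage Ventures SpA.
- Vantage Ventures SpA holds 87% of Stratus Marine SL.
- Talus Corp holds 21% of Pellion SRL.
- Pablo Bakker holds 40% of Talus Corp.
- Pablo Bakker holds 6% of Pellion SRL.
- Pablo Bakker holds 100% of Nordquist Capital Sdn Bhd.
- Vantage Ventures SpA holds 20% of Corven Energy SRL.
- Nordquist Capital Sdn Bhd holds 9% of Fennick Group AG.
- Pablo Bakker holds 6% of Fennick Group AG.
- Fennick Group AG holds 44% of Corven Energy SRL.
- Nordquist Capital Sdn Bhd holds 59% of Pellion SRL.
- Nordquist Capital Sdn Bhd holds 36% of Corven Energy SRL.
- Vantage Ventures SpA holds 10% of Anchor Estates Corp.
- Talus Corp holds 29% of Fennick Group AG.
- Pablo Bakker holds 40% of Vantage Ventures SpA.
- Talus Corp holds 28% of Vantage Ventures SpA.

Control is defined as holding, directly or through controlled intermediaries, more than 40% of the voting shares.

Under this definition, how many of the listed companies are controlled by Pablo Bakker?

2

Pablo holds 100% of Nordquist, so Pablo controls Nordquist.
Nordquist and Pablo together hold 59% + 6% = 65% of Pellion, so Pablo controls Pellion.
No other company's threshold is met.
Pablo controls 2 companies.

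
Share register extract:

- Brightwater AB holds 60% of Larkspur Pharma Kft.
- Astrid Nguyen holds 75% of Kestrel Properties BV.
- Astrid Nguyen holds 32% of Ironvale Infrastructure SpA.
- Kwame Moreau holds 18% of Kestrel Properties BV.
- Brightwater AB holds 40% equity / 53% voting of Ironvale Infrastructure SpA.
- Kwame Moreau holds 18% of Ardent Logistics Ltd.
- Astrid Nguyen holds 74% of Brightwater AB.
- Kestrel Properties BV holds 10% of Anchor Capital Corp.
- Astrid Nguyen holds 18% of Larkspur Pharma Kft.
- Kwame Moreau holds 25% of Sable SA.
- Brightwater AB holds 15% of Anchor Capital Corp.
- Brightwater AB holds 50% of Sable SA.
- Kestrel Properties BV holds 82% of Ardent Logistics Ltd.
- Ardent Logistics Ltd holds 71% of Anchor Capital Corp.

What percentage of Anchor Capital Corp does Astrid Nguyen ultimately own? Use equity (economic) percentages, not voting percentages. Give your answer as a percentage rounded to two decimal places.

62.27%

Astrid reaches Anchor along 3 paths.
Via Brightwater: 74% × 15% = 11.1%.
Via Kestrel → Ardent: 75% × 82% × 71% = 43.665%.
Via Kestrel: 75% × 10% = 7.5%.
Total: 11.1% + 43.665% + 7.5% = 62.265%.
Rounded: 62.27%.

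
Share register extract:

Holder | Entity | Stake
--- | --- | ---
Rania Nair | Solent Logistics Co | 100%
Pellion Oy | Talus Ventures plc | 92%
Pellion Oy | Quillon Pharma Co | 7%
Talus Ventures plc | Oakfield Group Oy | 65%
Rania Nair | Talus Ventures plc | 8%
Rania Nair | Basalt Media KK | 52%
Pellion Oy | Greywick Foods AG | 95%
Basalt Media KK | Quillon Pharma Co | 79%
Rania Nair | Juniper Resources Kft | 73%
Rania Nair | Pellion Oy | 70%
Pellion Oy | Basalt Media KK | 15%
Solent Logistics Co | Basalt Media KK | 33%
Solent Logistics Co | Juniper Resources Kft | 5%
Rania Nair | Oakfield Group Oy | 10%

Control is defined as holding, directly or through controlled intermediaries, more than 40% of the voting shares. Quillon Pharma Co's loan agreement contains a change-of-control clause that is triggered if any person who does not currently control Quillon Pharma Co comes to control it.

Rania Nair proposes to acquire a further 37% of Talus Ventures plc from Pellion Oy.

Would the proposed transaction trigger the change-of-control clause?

No

The purchase adds only to Rania's holdings (Pellion's stake shrinks), so Rania is the only person who could newly come to control Quillon.
Rania holds 100% of Solent, so Rania controls Solent.
Rania holds 70% of Pellion, so Rania controls Pellion.
Solent and Rania and Pellion together hold 33% + 52% + 15% = 100% of Basalt, so Rania controls Basalt.
Basalt and Pellion together hold 79% + 7% = 86% of Quillon, so Rania controls Quillon.
So Rania already controls Quillon before the transaction.
After the purchase, Rania's direct stake in Talus rises to 8% + 37% = 45%, and Pellion's stake falls to 55%.
Rania controlled Quillon already, so this is not a new person acquiring control; every other person's position is unchanged or reduced.
No new person acquires control, so the clause is not triggered.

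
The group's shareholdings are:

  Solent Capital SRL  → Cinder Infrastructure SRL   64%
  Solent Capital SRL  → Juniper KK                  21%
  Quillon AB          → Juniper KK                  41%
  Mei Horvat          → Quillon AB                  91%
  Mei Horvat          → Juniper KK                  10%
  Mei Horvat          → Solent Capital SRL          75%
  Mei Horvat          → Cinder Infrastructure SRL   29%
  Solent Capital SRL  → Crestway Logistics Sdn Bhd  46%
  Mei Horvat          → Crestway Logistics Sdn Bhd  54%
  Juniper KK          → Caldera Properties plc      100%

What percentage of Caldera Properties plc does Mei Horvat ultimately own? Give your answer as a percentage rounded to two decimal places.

Mei reaches Caldera along 3 paths.
Via Quillon → Juniper: 91% × 41% × 100% = 37.31%.
Via Solent → Juniper: 75% × 21% × 100% = 15.75%.
Via Juniper: 10% × 100% = 10%.
Total: 37.31% + 15.75% + 10% = 63.06%.

63.06%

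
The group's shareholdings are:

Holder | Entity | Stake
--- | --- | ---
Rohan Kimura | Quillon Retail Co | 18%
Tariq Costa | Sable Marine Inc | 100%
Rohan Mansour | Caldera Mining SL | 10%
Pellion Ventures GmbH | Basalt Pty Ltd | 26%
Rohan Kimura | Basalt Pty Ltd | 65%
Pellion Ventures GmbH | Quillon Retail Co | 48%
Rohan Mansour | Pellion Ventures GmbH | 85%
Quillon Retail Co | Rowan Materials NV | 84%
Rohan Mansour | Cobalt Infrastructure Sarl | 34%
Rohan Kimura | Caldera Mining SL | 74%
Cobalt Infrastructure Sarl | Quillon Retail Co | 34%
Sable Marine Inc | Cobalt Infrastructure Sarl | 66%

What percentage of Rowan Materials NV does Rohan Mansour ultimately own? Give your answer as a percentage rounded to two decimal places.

43.98%

Rohan Mansour reaches Rowan along 2 paths.
Via Pellion → Quillon: 85% × 48% × 84% = 34.272%.
Via Cobalt → Quillon: 34% × 34% × 84% = 9.7104%.
Total: 34.272% + 9.7104% = 43.9824%.
Rounded: 43.98%.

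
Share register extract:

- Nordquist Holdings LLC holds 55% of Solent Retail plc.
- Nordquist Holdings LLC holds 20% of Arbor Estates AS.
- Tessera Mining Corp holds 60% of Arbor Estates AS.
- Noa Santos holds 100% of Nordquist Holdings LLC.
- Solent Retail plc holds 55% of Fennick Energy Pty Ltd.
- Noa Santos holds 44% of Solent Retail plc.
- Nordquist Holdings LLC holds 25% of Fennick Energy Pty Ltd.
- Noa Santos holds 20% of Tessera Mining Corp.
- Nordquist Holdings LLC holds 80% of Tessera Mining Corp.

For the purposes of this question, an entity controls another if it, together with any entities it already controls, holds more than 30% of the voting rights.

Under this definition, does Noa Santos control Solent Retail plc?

Noa holds 100% of Nordquist, so Noa controls Nordquist.
Noa and Nordquist together hold 44% + 55% = 99% of Solent, so Noa controls Solent.

Yes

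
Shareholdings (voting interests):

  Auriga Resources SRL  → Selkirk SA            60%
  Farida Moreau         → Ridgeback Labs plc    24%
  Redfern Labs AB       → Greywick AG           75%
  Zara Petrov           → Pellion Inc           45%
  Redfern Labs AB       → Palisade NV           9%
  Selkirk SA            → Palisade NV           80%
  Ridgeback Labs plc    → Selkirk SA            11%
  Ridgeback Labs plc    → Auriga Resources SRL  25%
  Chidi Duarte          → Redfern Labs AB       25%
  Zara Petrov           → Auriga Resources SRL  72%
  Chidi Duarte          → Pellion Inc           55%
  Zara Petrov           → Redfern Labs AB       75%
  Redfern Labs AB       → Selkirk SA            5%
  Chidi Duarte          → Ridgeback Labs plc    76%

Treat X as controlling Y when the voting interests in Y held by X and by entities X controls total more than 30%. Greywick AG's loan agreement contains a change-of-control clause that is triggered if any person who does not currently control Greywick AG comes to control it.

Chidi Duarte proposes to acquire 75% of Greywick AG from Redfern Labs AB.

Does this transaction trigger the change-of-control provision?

Yes

The purchase adds only to Chidi's holdings (Redfern's stake shrinks), so Chidi is the only person who could newly come to control Greywick.
Chidi holds 76% of Ridgeback, so Chidi controls Ridgeback.
Chidi holds 55% of Pellion, so Chidi controls Pellion.
Neither Chidi nor any entity Chidi controls holds any voting interest in Greywick.
So before the transaction, Chidi does not control Greywick.
After the purchase, Chidi holds 75% of Greywick directly, and Redfern's stake falls to 0%.
Chidi holds 75% of Greywick, so Chidi controls Greywick.
Chidi did not control Greywick before and does after, so the clause is triggered.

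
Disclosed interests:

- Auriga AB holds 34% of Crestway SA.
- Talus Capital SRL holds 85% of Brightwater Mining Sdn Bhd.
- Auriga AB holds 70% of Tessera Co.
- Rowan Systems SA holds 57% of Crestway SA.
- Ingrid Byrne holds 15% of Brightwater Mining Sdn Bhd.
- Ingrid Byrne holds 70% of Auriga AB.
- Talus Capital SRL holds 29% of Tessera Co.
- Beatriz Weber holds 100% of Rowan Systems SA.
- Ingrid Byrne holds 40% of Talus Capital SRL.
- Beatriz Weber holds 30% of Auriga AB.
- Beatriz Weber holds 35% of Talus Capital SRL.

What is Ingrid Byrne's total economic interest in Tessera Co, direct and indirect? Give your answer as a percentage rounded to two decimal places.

Ingrid reaches Tessera along 2 paths.
Via Talus: 40% × 29% = 11.6%.
Via Auriga: 70% × 70% = 49%.
Total: 11.6% + 49% = 60.6%.
Rounded: 60.60%.

60.60%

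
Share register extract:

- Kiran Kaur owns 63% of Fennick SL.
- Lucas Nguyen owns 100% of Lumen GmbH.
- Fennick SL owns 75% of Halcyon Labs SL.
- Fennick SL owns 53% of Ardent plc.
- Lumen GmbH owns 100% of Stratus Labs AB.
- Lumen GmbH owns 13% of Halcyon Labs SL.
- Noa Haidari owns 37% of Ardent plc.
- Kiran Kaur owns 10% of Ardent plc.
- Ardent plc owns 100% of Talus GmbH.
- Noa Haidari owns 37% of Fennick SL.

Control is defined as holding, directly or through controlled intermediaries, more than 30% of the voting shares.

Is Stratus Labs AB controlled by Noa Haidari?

No

Noa holds 37% of Fennick, so Noa controls Fennick.
Fennick holds 75% of Halcyon, so Noa controls Halcyon.
Noa and Fennick together hold 37% + 53% = 90% of Ardent, so Noa controls Ardent.
Ardent holds 100% of Talus, so Noa controls Talus.
Neither Noa nor any entity Noa controls holds any voting interest in Stratus.
So Noa does not control Stratus.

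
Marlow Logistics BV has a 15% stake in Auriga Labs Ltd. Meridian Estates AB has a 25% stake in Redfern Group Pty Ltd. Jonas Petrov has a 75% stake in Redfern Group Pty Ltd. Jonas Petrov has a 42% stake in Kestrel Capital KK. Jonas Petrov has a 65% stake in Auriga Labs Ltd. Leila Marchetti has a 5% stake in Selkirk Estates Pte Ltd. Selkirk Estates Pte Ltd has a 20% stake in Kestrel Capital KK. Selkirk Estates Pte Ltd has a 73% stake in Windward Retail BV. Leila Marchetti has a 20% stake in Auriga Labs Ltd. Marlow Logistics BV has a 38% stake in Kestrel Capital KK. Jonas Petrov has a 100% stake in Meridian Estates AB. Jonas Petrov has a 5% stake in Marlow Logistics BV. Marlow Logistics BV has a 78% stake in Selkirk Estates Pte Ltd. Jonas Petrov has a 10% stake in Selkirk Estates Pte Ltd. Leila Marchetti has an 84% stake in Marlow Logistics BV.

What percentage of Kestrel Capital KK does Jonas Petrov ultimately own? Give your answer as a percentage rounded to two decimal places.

46.68%

Jonas reaches Kestrel along 4 paths.
Via Marlow: 5% × 38% = 1.9%.
Direct stake: 42% = 42%.
Via Selkirk: 10% × 20% = 2%.
Via Marlow → Selkirk: 5% × 78% × 20% = 0.78%.
Total: 1.9% + 42% + 2% + 0.78% = 46.68%.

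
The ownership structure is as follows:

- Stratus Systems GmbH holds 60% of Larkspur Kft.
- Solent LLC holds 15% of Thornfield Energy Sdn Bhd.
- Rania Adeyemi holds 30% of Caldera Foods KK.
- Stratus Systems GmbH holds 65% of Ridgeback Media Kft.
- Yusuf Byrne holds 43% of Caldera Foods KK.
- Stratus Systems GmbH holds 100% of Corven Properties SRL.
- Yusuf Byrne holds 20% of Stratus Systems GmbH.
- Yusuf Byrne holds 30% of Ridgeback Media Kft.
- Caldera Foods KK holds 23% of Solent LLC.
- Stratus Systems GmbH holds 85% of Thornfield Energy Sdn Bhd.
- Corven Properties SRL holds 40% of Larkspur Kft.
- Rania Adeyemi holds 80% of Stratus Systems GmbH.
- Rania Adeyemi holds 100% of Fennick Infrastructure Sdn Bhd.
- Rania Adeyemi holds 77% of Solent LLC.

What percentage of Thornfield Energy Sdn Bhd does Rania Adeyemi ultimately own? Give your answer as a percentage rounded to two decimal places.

80.59%

Rania reaches Thornfield along 3 paths.
Via Caldera → Solent: 30% × 23% × 15% = 1.035%.
Via Solent: 77% × 15% = 11.55%.
Via Stratus: 80% × 85% = 68%.
Total: 1.035% + 11.55% + 68% = 80.585%.
Rounded: 80.59%.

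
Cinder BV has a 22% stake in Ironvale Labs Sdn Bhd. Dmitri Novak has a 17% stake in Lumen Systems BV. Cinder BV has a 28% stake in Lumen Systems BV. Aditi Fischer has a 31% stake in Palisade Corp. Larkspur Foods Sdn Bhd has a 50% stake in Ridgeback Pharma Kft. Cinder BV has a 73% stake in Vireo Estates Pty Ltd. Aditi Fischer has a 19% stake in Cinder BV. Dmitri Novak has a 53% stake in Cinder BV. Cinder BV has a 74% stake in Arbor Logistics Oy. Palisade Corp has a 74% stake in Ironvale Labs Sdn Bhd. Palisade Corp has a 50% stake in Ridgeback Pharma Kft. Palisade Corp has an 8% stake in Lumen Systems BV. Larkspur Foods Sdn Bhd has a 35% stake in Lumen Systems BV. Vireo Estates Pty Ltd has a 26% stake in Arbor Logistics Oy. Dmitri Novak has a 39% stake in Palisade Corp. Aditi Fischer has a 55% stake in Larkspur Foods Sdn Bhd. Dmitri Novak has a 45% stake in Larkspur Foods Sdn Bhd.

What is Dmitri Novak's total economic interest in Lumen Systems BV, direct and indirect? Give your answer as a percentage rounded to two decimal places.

Dmitri reaches Lumen along 4 paths.
Direct stake: 17% = 17%.
Via Larkspur: 45% × 35% = 15.75%.
Via Cinder: 53% × 28% = 14.84%.
Via Palisade: 39% × 8% = 3.12%.
Total: 17% + 15.75% + 14.84% + 3.12% = 50.71%.

50.71%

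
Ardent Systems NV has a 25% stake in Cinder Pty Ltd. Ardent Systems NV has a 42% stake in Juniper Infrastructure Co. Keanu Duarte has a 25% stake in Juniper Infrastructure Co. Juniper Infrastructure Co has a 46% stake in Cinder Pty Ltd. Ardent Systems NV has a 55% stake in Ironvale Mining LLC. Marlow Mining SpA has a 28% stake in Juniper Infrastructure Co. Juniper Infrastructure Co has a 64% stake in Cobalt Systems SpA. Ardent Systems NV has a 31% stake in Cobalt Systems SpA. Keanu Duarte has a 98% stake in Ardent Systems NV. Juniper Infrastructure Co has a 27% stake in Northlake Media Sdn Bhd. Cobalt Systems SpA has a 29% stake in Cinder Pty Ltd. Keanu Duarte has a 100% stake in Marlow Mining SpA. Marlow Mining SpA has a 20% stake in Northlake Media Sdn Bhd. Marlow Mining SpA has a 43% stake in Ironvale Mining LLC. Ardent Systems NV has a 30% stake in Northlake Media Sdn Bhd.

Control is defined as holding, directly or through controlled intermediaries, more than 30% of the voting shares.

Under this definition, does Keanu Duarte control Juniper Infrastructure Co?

Keanu holds 98% of Ardent, so Keanu controls Ardent.
Keanu holds 100% of Marlow, so Keanu controls Marlow.
Ardent and Marlow and Keanu together hold 42% + 28% + 25% = 95% of Juniper, so Keanu controls Juniper.

Yes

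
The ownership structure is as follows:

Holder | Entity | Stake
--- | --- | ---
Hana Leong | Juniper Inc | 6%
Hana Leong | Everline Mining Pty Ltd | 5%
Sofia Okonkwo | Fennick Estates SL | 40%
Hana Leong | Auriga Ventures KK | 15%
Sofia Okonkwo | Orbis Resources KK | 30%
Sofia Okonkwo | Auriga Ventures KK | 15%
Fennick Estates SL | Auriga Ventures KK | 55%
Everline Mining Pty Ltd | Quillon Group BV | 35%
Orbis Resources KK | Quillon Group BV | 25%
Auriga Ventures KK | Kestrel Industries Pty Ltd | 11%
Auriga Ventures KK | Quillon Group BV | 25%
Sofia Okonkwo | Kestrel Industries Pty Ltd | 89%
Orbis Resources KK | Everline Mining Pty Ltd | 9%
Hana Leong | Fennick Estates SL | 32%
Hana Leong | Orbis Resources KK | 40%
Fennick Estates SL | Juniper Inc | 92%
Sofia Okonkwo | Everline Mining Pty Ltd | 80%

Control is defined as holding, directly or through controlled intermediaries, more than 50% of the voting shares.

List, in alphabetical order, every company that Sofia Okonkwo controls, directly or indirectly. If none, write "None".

Everline Mining Pty Ltd, Kestrel Industries Pty Ltd

Sofia holds 80% of Everline, so Sofia controls Everline.
Sofia holds 89% of Kestrel, so Sofia controls Kestrel.
No other company's threshold is met.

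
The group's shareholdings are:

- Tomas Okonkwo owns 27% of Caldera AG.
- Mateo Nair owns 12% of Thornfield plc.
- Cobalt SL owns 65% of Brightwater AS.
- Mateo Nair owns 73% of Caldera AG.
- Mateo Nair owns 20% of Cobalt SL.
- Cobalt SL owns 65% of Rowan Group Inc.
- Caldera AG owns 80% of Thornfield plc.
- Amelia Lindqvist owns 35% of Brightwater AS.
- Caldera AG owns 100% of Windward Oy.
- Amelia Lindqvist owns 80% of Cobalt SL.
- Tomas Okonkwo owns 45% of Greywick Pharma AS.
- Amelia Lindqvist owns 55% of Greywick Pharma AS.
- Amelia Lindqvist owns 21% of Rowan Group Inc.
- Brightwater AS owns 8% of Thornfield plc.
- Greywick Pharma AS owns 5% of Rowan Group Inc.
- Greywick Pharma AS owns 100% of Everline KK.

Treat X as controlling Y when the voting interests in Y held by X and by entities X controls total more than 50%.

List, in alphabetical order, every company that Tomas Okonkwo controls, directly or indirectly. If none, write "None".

Tomas's largest direct stake is 45% in Greywick, which does not meet the threshold.

None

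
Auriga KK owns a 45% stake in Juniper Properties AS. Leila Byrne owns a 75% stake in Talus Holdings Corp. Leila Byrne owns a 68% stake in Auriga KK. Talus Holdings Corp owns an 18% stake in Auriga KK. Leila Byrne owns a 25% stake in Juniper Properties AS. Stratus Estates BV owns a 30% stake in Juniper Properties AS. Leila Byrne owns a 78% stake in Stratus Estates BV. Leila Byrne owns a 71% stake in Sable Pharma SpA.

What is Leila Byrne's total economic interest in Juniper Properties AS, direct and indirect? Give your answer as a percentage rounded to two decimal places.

Leila reaches Juniper along 4 paths.
Direct stake: 25% = 25%.
Via Auriga: 68% × 45% = 30.6%.
Via Talus → Auriga: 75% × 18% × 45% = 6.075%.
Via Stratus: 78% × 30% = 23.4%.
Total: 25% + 30.6% + 6.075% + 23.4% = 85.075%.
Rounded: 85.08%.

85.08%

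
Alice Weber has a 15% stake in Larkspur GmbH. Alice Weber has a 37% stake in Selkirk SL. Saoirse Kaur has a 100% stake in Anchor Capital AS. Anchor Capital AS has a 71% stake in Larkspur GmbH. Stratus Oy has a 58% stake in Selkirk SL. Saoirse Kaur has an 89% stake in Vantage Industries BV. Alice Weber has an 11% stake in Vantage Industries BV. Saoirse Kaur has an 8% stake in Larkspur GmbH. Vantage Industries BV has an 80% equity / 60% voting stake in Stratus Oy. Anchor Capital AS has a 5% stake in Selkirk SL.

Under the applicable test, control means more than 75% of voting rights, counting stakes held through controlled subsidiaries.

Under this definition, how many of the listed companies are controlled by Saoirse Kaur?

3

Saoirse holds 89% of Vantage, so Saoirse controls Vantage.
Saoirse holds 100% of Anchor, so Saoirse controls Anchor.
Anchor and Saoirse together hold 71% + 8% = 79% of Larkspur, so Saoirse controls Larkspur.
No other company's threshold is met.
Saoirse controls 3 companies.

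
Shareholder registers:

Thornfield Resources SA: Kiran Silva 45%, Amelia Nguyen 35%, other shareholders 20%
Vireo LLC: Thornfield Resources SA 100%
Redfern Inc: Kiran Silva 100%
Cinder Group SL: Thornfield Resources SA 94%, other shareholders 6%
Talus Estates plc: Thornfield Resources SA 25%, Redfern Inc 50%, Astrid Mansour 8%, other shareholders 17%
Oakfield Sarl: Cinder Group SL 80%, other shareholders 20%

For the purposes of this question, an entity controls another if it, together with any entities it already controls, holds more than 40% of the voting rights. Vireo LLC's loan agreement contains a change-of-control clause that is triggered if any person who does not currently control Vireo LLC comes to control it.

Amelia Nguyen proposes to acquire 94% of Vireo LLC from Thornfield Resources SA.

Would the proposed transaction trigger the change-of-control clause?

Yes

The purchase adds only to Amelia's holdings (Thornfield's stake shrinks), so Amelia is the only person who could newly come to control Vireo.
Amelia's largest direct stake is 35% in Thornfield, which does not meet the threshold, so Amelia controls no company.
Neither Amelia nor any entity Amelia controls holds any voting interest in Vireo.
So before the transaction, Amelia does not control Vireo.
After the purchase, Amelia holds 94% of Vireo directly, and Thornfield's stake falls to 6%.
Amelia holds 94% of Vireo, so Amelia controls Vireo.
Amelia did not control Vireo before and does after, so the clause is triggered.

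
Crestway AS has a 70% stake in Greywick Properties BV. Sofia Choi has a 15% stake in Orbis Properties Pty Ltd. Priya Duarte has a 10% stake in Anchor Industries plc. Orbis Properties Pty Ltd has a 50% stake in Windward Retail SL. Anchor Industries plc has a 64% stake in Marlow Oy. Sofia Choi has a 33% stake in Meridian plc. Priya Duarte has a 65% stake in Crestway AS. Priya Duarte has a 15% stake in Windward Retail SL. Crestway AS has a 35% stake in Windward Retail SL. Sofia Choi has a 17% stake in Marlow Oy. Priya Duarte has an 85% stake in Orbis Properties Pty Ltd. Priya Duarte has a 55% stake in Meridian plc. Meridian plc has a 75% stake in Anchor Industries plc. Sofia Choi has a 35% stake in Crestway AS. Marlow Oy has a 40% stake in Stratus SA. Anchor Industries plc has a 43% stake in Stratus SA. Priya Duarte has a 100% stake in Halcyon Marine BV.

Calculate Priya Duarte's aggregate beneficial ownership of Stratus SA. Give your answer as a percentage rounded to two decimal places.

Priya reaches Stratus along 4 paths.
Via Meridian → Anchor → Marlow: 55% × 75% × 64% × 40% = 10.56%.
Via Anchor → Marlow: 10% × 64% × 40% = 2.56%.
Via Meridian → Anchor: 55% × 75% × 43% = 17.7375%.
Via Anchor: 10% × 43% = 4.3%.
Total: 10.56% + 2.56% + 17.7375% + 4.3% = 35.1575%.
Rounded: 35.16%.

35.16%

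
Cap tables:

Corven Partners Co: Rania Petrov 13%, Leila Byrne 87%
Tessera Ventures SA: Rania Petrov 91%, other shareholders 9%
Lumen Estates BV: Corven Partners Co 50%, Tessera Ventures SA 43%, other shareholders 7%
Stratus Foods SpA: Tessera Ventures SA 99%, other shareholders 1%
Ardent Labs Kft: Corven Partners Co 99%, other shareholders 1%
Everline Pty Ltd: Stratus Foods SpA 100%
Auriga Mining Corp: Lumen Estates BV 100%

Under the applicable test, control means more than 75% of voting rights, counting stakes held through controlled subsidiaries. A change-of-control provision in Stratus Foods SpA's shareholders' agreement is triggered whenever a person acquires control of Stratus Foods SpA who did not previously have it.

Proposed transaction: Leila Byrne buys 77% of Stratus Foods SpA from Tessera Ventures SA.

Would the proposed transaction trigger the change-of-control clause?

Yes

The purchase adds only to Leila's holdings (Tessera's stake shrinks), so Leila is the only person who could newly come to control Stratus.
Leila holds 87% of Corven, so Leila controls Corven.
Corven holds 99% of Ardent, so Leila controls Ardent.
Neither Leila nor any entity Leila controls holds any voting interest in Stratus.
So before the transaction, Leila does not control Stratus.
After the purchase, Leila holds 77% of Stratus directly, and Tessera's stake falls to 22%.
Leila holds 77% of Stratus, so Leila controls Stratus.
Leila did not control Stratus before and does after, so the clause is triggered.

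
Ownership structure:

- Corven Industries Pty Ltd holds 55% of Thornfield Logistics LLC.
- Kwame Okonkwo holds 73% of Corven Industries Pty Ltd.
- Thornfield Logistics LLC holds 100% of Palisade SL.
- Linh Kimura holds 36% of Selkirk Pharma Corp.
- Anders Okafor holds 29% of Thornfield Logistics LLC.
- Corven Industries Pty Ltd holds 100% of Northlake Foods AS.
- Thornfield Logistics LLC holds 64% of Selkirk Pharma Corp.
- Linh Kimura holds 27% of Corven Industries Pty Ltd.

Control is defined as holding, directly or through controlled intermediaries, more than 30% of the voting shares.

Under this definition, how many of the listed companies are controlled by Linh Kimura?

Linh holds 36% of Selkirk, so Linh controls Selkirk.
No other company's threshold is met.
Linh controls 1 company.

1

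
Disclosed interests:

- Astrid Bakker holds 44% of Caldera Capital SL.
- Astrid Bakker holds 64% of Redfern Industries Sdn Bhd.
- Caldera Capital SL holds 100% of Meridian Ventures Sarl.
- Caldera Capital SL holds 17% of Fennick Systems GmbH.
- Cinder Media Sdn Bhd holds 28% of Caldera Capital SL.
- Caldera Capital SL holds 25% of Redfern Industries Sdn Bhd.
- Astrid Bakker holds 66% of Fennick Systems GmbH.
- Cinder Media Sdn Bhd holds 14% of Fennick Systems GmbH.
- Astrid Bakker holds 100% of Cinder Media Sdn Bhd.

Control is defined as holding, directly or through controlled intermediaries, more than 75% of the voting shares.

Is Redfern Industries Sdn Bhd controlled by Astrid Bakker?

No

Astrid holds 100% of Cinder, so Astrid controls Cinder.
Astrid and Cinder together hold 66% + 14% = 80% of Fennick, so Astrid controls Fennick.
In Redfern, Astrid's side holds only 64%, not > 75%.
So Astrid does not control Redfern.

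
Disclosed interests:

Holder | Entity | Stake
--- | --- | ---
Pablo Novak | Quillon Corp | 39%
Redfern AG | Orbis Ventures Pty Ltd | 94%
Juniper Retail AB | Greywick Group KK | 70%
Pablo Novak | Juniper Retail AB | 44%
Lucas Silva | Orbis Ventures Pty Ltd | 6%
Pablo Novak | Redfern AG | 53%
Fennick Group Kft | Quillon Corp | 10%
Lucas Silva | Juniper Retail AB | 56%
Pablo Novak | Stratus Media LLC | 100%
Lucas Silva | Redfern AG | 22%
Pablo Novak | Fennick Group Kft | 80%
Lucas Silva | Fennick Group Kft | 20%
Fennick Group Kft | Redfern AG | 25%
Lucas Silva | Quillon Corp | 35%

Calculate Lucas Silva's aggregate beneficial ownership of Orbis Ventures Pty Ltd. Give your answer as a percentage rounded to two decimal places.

Lucas reaches Orbis along 3 paths.
Via Fennick → Redfern: 20% × 25% × 94% = 4.7%.
Via Redfern: 22% × 94% = 20.68%.
Direct stake: 6% = 6%.
Total: 4.7% + 20.68% + 6% = 31.38%.

31.38%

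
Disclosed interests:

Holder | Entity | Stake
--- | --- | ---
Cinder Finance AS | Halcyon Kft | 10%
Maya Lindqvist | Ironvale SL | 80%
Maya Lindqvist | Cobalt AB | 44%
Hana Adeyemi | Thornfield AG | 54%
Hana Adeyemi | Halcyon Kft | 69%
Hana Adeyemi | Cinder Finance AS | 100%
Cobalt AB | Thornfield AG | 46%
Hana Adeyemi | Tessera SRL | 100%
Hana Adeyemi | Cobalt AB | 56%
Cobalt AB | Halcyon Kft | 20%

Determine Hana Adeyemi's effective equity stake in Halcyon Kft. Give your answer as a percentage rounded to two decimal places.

90.20%

Hana reaches Halcyon along 3 paths.
Via Cinder: 100% × 10% = 10%.
Direct stake: 69% = 69%.
Via Cobalt: 56% × 20% = 11.2%.
Total: 10% + 69% + 11.2% = 90.2%.
Rounded: 90.20%.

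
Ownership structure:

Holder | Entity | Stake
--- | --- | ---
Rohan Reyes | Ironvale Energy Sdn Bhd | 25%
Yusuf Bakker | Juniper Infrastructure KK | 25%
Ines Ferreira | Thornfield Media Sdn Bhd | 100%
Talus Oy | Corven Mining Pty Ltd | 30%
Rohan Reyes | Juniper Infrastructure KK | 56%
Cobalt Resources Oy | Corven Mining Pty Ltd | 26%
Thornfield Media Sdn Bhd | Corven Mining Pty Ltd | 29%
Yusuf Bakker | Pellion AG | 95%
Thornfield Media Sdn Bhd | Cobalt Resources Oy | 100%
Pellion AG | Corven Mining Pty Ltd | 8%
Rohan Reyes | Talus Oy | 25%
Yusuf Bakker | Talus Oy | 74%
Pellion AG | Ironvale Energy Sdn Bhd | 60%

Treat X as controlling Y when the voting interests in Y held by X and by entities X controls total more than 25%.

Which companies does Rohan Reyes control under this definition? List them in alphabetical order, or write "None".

Juniper Infrastructure KK

Rohan holds 56% of Juniper, so Rohan controls Juniper.
No other company's threshold is met.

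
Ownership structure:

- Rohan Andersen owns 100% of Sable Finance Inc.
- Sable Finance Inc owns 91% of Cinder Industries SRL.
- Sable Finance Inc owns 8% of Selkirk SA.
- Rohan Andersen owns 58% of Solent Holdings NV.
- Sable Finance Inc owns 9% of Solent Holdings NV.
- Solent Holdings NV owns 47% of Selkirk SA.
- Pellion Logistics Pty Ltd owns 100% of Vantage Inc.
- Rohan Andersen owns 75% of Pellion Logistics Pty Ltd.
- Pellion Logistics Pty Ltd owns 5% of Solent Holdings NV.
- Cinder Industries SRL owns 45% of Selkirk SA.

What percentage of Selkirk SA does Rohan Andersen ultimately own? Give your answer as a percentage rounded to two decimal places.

Rohan reaches Selkirk along 5 paths.
Via Sable: 100% × 8% = 8%.
Via Sable → Cinder: 100% × 91% × 45% = 40.95%.
Via Sable → Solent: 100% × 9% × 47% = 4.23%.
Via Solent: 58% × 47% = 27.26%.
Via Pellion → Solent: 75% × 5% × 47% = 1.7625%.
Total: 8% + 40.95% + 4.23% + 27.26% + 1.7625% = 82.2025%.
Rounded: 82.20%.

82.20%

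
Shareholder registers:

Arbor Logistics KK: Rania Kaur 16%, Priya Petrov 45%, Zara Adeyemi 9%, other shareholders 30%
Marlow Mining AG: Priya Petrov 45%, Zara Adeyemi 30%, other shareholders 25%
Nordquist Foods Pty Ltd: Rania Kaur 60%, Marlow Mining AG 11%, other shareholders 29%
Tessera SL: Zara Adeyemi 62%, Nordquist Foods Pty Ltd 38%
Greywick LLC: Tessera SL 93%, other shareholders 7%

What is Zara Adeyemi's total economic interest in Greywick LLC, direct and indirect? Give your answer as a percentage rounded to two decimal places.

Zara reaches Greywick along 2 paths.
Via Tessera: 62% × 93% = 57.66%.
Via Marlow → Nordquist → Tessera: 30% × 11% × 38% × 93% = 1.16622%.
Total: 57.66% + 1.16622% = 58.82622%.
Rounded: 58.83%.

58.83%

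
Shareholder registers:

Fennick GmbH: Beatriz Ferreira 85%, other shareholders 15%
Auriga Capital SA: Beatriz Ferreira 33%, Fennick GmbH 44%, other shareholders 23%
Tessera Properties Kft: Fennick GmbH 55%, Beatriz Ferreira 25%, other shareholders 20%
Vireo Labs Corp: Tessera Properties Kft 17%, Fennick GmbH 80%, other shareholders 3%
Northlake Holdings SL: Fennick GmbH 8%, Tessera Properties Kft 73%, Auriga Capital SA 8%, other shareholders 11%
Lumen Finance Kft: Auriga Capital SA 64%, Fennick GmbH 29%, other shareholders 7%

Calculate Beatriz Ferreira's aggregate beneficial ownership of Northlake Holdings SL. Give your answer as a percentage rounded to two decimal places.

Beatriz reaches Northlake along 5 paths.
Via Fennick: 85% × 8% = 6.8%.
Via Fennick → Tessera: 85% × 55% × 73% = 34.1275%.
Via Tessera: 25% × 73% = 18.25%.
Via Auriga: 33% × 8% = 2.64%.
Via Fennick → Auriga: 85% × 44% × 8% = 2.992%.
Total: 6.8% + 34.1275% + 18.25% + 2.64% + 2.992% = 64.8095%.
Rounded: 64.81%.

64.81%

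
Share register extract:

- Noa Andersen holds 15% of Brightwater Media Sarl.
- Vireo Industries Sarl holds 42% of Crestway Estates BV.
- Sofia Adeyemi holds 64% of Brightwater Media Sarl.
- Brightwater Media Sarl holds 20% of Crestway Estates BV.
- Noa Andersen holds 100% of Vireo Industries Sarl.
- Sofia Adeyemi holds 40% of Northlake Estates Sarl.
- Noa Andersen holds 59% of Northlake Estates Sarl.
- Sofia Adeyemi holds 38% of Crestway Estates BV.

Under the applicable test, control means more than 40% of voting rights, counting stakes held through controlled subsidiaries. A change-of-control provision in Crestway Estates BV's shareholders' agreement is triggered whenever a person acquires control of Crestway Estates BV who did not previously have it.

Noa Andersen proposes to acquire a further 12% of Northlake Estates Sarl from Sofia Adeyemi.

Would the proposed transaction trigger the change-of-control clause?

The purchase adds only to Noa's holdings (Sofia's stake shrinks), so Noa is the only person who could newly come to control Crestway.
Noa holds 100% of Vireo, so Noa controls Vireo.
Vireo holds 42% of Crestway, so Noa controls Crestway.
So Noa already controls Crestway before the transaction.
After the purchase, Noa's direct stake in Northlake rises to 59% + 12% = 71%, and Sofia's stake falls to 28%.
Noa controlled Crestway already, so this is not a new person acquiring control; every other person's position is unchanged or reduced.
No new person acquires control, so the clause is not triggered.

No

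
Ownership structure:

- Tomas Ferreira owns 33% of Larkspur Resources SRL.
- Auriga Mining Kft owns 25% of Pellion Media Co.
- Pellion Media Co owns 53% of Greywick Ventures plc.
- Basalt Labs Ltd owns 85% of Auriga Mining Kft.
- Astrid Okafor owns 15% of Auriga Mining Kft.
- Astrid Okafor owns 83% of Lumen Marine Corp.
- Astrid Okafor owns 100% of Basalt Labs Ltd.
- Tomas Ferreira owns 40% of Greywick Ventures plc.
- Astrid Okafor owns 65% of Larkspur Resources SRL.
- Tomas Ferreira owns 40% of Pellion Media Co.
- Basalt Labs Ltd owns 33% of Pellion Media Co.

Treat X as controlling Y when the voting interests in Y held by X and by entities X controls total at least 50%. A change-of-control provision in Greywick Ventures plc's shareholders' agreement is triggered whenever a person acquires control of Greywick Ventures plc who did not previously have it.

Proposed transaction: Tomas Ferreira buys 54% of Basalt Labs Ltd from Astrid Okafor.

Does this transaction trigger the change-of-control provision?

Yes

The purchase adds only to Tomas's holdings (Astrid's stake shrinks), so Tomas is the only person who could newly come to control Greywick.
Tomas's largest direct stake is 40% in Pellion, which does not meet the threshold, so Tomas controls no company.
In Greywick, Tomas's side holds only 40%, not ≥ 50%.
So before the transaction, Tomas does not control Greywick.
After the purchase, Tomas holds 54% of Basalt directly, and Astrid's stake falls to 46%.
Tomas holds 54% of Basalt, so Tomas controls Basalt.
Basalt holds 85% of Auriga, so Tomas controls Auriga.
Basalt and Tomas and Auriga together hold 33% + 40% + 25% = 98% of Pellion, so Tomas controls Pellion.
Tomas and Pellion together hold 40% + 53% = 93% of Greywick, so Tomas controls Greywick.
Tomas did not control Greywick before and does after, so the clause is triggered.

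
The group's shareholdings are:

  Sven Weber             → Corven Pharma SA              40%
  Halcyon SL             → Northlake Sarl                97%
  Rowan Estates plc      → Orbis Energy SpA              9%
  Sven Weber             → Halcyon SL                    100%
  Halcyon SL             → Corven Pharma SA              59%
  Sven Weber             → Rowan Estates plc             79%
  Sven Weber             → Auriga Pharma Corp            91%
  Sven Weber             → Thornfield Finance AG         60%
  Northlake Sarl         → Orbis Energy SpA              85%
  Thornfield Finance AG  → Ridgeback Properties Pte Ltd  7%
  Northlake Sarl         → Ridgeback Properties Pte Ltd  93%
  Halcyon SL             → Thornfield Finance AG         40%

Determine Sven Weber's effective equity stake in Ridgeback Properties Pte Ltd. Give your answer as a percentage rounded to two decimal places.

97.21%

Sven reaches Ridgeback along 3 paths.
Via Halcyon → Northlake: 100% × 97% × 93% = 90.21%.
Via Halcyon → Thornfield: 100% × 40% × 7% = 2.8%.
Via Thornfield: 60% × 7% = 4.2%.
Total: 90.21% + 2.8% + 4.2% = 97.21%.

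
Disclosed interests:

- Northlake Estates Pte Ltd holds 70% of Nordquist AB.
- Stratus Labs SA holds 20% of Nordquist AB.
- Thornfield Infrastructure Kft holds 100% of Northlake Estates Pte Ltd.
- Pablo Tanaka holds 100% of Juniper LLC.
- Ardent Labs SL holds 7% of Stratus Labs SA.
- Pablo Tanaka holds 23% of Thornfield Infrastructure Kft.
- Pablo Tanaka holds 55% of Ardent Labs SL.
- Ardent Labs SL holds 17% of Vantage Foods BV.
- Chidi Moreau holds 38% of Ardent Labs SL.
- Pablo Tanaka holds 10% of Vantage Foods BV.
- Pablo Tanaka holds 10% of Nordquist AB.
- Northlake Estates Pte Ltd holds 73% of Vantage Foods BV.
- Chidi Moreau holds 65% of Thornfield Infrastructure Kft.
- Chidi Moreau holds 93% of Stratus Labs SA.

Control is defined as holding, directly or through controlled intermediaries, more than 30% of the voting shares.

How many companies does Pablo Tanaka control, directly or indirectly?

2

Pablo holds 55% of Ardent, so Pablo controls Ardent.
Pablo holds 100% of Juniper, so Pablo controls Juniper.
No other company's threshold is met.
Pablo controls 2 companies.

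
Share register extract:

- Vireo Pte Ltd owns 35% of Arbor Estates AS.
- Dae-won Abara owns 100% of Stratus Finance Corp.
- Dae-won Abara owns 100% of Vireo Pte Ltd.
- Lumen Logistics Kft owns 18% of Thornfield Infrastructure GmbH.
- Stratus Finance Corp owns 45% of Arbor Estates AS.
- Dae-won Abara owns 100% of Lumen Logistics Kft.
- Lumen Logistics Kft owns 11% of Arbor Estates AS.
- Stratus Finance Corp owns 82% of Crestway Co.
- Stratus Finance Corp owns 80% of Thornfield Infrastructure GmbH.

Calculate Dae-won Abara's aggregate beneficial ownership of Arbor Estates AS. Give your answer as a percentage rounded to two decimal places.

Dae-won reaches Arbor along 3 paths.
Via Stratus: 100% × 45% = 45%.
Via Vireo: 100% × 35% = 35%.
Via Lumen: 100% × 11% = 11%.
Total: 45% + 35% + 11% = 91%.
Rounded: 91.00%.

91.00%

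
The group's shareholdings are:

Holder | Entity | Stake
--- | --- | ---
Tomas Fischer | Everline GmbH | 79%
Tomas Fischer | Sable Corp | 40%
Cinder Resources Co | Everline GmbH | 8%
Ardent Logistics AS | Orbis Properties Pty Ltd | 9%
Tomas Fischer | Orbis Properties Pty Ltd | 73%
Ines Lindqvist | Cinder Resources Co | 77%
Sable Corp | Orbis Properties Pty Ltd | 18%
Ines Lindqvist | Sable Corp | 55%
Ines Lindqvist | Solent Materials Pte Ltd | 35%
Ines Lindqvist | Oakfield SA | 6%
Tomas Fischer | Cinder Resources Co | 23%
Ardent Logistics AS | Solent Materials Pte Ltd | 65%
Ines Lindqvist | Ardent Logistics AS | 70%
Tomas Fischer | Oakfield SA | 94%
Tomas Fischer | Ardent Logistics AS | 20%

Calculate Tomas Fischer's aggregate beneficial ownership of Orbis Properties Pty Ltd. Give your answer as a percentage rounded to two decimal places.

Tomas reaches Orbis along 3 paths.
Via Ardent: 20% × 9% = 1.8%.
Via Sable: 40% × 18% = 7.2%.
Direct stake: 73% = 73%.
Total: 1.8% + 7.2% + 73% = 82%.
Rounded: 82.00%.

82.00%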